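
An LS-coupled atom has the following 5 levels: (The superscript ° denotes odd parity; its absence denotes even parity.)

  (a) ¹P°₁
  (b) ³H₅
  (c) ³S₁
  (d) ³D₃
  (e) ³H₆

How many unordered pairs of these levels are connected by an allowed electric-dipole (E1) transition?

(a)–(b): forbidden (ΔS, ΔL, ΔJ).
(a)–(c): forbidden (ΔS).
(a)–(d): forbidden (ΔS, ΔJ).
(a)–(e): forbidden (ΔS, ΔL, ΔJ).
(b)–(c): forbidden (parity, ΔL, ΔJ).
(b)–(d): forbidden (parity, ΔL, ΔJ).
(b)–(e): forbidden (parity).
(c)–(d): forbidden (parity, ΔL, ΔJ).
(c)–(e): forbidden (parity, ΔL, ΔJ).
(d)–(e): forbidden (parity, ΔL, ΔJ).
Allowed pairs: 0 of 10.

0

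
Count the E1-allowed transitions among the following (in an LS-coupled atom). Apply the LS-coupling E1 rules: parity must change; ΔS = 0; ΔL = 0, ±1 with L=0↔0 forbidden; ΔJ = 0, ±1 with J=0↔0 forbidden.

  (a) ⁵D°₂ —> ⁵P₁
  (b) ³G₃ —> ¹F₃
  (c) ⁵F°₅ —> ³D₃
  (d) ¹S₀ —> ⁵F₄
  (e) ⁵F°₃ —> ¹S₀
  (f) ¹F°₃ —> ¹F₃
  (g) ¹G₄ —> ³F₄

(a) allowed
(b) forbidden (parity, ΔS fail)
(c) forbidden (ΔS, ΔJ fail)
(d) forbidden (parity, ΔS, ΔL, ΔJ fail)
(e) forbidden (ΔS, ΔL, ΔJ fail)
(f) allowed
(g) forbidden (parity, ΔS fail)
Total allowed: 2 of 7.

2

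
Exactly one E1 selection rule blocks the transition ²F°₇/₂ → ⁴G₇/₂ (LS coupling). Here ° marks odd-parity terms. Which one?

the ΔS = 0 rule

ΔJ = 0, ±1 (not J=0↔0): J: 7/2 → 7/2, ΔJ = +0 — satisfied.
ΔL = 0, ±1 (not L=0↔0): L: 3 → 4, ΔL = +1 — satisfied.
Parity must change: odd → even — satisfied.
ΔS = 0: S: 1/2 → 3/2 — violated.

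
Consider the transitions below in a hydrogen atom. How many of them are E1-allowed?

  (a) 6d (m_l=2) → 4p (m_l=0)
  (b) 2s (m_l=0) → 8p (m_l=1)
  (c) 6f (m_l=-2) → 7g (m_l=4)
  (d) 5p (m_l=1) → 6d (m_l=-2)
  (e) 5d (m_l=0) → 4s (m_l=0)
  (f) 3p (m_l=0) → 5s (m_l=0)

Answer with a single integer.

2

(a) forbidden — Δm_l = -2 (E1 requires Δm_l = 0, ±1)
(b) allowed
(c) forbidden — Δm_l = +6 (E1 requires Δm_l = 0, ±1)
(d) forbidden — Δm_l = -3 (E1 requires Δm_l = 0, ±1)
(e) forbidden — Δl = -2 (E1 requires Δl = ±1)
(f) allowed
Total allowed: 2 of 6.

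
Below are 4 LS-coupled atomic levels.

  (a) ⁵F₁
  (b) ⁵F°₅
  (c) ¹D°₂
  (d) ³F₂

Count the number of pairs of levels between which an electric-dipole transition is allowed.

0

(a)–(b): forbidden (ΔJ).
(a)–(c): forbidden (ΔS).
(a)–(d): forbidden (parity, ΔS).
(b)–(c): forbidden (parity, ΔS, ΔJ).
(b)–(d): forbidden (ΔS, ΔJ).
(c)–(d): forbidden (ΔS).
Allowed pairs: 0 of 6.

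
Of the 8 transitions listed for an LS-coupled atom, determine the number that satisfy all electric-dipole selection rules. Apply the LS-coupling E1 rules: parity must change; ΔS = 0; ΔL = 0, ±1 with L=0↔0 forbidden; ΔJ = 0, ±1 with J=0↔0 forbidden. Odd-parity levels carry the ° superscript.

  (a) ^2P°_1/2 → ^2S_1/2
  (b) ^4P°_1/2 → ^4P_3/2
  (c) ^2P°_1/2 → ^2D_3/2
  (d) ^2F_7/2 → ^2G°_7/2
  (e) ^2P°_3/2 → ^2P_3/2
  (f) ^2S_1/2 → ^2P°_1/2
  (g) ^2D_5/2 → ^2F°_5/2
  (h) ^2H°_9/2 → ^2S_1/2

7

(a) allowed
(b) allowed
(c) allowed
(d) allowed
(e) allowed
(f) allowed
(g) allowed
(h) forbidden (ΔL, ΔJ fail)
Total allowed: 7 of 8.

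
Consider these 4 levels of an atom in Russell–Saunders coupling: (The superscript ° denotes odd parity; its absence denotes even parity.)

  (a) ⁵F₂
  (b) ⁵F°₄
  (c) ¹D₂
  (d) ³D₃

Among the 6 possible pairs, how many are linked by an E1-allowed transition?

(a)–(b): forbidden (ΔJ).
(a)–(c): forbidden (parity, ΔS).
(a)–(d): forbidden (parity, ΔS).
(b)–(c): forbidden (ΔS, ΔJ).
(b)–(d): forbidden (ΔS).
(c)–(d): forbidden (parity, ΔS).
Allowed pairs: 0 of 6.

0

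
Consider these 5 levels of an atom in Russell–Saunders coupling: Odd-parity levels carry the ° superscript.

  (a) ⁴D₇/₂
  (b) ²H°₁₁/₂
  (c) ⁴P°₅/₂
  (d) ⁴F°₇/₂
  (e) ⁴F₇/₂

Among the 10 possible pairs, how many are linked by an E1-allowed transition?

3

(a)–(b): forbidden (ΔS, ΔL, ΔJ).
(a)–(c): allowed.
(a)–(d): allowed.
(a)–(e): forbidden (parity).
(b)–(c): forbidden (parity, ΔS, ΔL, ΔJ).
(b)–(d): forbidden (parity, ΔS, ΔL, ΔJ).
(b)–(e): forbidden (ΔS, ΔL, ΔJ).
(c)–(d): forbidden (parity, ΔL).
(c)–(e): forbidden (ΔL).
(d)–(e): allowed.
Allowed pairs: 3 of 10.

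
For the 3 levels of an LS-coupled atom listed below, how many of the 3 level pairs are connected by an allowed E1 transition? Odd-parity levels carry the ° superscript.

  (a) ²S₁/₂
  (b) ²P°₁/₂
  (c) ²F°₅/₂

1

(a)–(b): allowed.
(a)–(c): forbidden (ΔL, ΔJ).
(b)–(c): forbidden (parity, ΔL, ΔJ).
Allowed pairs: 1 of 3.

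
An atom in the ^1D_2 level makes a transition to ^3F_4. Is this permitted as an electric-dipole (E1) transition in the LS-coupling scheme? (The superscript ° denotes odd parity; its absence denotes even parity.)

forbidden

ΔL = 0, ±1 (not L=0↔0): L: 2 → 3, ΔL = +1 — ok.
ΔS = 0: S: 0 → 1 — fails.
Parity must change: even → even — fails.
ΔJ = 0, ±1 (not J=0↔0): J: 2 → 4, ΔJ = +2 — fails.
Rule(s) violated: parity, ΔS, ΔJ.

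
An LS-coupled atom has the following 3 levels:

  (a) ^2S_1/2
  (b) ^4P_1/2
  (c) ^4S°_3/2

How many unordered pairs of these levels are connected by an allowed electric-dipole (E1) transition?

1

(a)–(b): forbidden (parity, ΔS).
(a)–(c): forbidden (ΔS, ΔL).
(b)–(c): allowed.
Allowed pairs: 1 of 3.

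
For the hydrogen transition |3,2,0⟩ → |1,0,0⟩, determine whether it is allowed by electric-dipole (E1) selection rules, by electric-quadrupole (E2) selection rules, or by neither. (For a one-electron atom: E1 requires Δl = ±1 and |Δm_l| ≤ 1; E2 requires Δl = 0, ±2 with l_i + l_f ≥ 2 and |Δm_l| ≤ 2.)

Δl = 0 − 2 = -2; l_i + l_f = 2.
Δm_l = +0.
E1 (Δl = ±1, |Δm_l| ≤ 1): not satisfied.
E2 (Δl = 0,±2, l_i+l_f ≥ 2, |Δm_l| ≤ 2): satisfied.

E2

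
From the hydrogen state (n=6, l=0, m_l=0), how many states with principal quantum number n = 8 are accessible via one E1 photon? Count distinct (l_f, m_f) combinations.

3

E1 requires Δl = ±1, so l_f ∈ {-1, 1}; with 0 ≤ l_f ≤ n_f−1 = 7, the allowed l_f values are {1}.
For l_f = 1: m_f ∈ {m_i−1, m_i, m_i+1} ∩ [−1, 1] = {-1, 0, 1} → 3 states.
Total: 3.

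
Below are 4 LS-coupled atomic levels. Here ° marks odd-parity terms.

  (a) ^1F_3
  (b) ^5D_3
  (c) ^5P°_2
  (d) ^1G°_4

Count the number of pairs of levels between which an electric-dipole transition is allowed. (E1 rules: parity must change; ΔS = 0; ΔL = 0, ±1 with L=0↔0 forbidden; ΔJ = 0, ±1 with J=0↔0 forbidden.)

(a)–(b): forbidden (parity, ΔS).
(a)–(c): forbidden (ΔS, ΔL).
(a)–(d): allowed.
(b)–(c): allowed.
(b)–(d): forbidden (ΔS, ΔL).
(c)–(d): forbidden (parity, ΔS, ΔL, ΔJ).
Allowed pairs: 2 of 6.

2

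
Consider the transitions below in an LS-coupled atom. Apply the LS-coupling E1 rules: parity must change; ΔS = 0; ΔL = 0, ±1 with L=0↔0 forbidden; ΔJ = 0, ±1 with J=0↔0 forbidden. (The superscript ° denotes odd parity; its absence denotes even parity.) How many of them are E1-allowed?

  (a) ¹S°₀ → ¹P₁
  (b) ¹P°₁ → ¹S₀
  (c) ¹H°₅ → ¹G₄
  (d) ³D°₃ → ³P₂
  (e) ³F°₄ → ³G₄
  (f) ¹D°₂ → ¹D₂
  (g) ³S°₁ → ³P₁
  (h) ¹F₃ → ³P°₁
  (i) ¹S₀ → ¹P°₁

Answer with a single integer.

(a) allowed
(b) allowed
(c) allowed
(d) allowed
(e) allowed
(f) allowed
(g) allowed
(h) forbidden (ΔS, ΔL, ΔJ fail)
(i) allowed
Total allowed: 8 of 9.

8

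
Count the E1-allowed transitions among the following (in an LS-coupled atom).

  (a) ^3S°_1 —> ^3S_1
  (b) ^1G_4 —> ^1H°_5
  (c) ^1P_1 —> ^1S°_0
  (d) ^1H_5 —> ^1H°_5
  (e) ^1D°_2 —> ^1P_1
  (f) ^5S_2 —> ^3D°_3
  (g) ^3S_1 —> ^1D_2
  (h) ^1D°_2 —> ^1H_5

4

(a) forbidden (ΔL fails)
(b) allowed
(c) allowed
(d) allowed
(e) allowed
(f) forbidden (ΔS, ΔL fail)
(g) forbidden (parity, ΔS, ΔL fail)
(h) forbidden (ΔL, ΔJ fail)
Total allowed: 4 of 8.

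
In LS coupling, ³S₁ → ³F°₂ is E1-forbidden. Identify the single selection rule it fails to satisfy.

the ΔL = 0, ±1 rule

Initial level: S=1, L=0, J=1, parity even. Final level: S=1, L=3, J=2, parity odd.
ΔJ = 0, ±1 (not J=0↔0): J: 1 → 2, ΔJ = +1 — ✓.
Parity must change: even → odd — ✓.
ΔL = 0, ±1 (not L=0↔0): L: 0 → 3, ΔL = +3 — ✗.
ΔS = 0: S: 1 → 1 — ✓.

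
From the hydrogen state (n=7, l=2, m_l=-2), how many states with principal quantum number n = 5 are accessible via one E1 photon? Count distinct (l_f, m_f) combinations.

E1 requires Δl = ±1, so l_f ∈ {1, 3}; with 0 ≤ l_f ≤ n_f−1 = 4, the allowed l_f values are {1, 3}.
For l_f = 1: m_f ∈ {m_i−1, m_i, m_i+1} ∩ [−1, 1] = {-1} → 1 state.
For l_f = 3: m_f ∈ {m_i−1, m_i, m_i+1} ∩ [−3, 3] = {-3, -2, -1} → 3 states.
Total: 4.

4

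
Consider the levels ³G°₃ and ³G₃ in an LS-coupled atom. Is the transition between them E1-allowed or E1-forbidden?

allowed

Parity must change: odd → even — ✓.
ΔS = 0: S: 1 → 1 — ✓.
ΔL = 0, ±1 (not L=0↔0): L: 4 → 4, ΔL = +0 — ✓.
ΔJ = 0, ±1 (not J=0↔0): J: 3 → 3, ΔJ = +0 — ✓.
All four E1 rules are satisfied.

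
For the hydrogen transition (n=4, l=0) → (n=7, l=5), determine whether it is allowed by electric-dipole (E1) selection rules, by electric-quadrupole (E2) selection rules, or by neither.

Δl = 5 − 0 = +5; l_i + l_f = 5.
E1 (Δl = ±1): not satisfied.
E2 (Δl = 0,±2, l_i+l_f ≥ 2): not satisfied.

neither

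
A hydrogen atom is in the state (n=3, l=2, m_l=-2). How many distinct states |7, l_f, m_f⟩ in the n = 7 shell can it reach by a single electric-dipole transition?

4

E1 requires Δl = ±1, so l_f ∈ {1, 3}; with 0 ≤ l_f ≤ n_f−1 = 6, the allowed l_f values are {1, 3}.
For l_f = 1: m_f ∈ {m_i−1, m_i, m_i+1} ∩ [−1, 1] = {-1} → 1 state.
For l_f = 3: m_f ∈ {m_i−1, m_i, m_i+1} ∩ [−3, 3] = {-3, -2, -1} → 3 states.
Total: 4.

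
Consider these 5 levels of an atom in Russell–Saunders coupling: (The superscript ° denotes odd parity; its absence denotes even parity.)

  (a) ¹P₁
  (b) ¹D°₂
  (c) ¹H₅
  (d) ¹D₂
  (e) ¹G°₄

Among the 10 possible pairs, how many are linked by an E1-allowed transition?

3

(a)–(b): allowed.
(a)–(c): forbidden (parity, ΔL, ΔJ).
(a)–(d): forbidden (parity).
(a)–(e): forbidden (ΔL, ΔJ).
(b)–(c): forbidden (ΔL, ΔJ).
(b)–(d): allowed.
(b)–(e): forbidden (parity, ΔL, ΔJ).
(c)–(d): forbidden (parity, ΔL, ΔJ).
(c)–(e): allowed.
(d)–(e): forbidden (ΔL, ΔJ).
Allowed pairs: 3 of 10.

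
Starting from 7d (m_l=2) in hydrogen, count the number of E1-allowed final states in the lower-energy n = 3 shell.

1

E1 requires Δl = ±1, so l_f ∈ {1, 3}; with 0 ≤ l_f ≤ n_f−1 = 2, the allowed l_f values are {1}.
For l_f = 1: m_f ∈ {m_i−1, m_i, m_i+1} ∩ [−1, 1] = {1} → 1 state.
Total: 1.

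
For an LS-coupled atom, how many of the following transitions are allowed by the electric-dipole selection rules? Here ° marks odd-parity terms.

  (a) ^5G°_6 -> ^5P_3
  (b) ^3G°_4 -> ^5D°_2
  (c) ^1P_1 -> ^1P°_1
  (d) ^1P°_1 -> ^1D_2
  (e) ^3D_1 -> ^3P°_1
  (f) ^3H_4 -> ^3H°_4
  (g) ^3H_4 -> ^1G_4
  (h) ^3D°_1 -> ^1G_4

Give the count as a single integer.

4

(a) forbidden (ΔL, ΔJ fail)
(b) forbidden (parity, ΔS, ΔL, ΔJ fail)
(c) allowed
(d) allowed
(e) allowed
(f) allowed
(g) forbidden (parity, ΔS fail)
(h) forbidden (ΔS, ΔL, ΔJ fail)
Total allowed: 4 of 8.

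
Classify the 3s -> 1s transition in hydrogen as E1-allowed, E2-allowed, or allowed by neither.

Δl = 0 − 0 = +0; l_i + l_f = 0.
E1 (Δl = ±1): not satisfied.
E2 (Δl = 0,±2, l_i+l_f ≥ 2): not satisfied.

neither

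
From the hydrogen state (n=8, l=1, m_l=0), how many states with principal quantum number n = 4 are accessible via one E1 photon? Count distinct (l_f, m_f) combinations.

E1 requires Δl = ±1, so l_f ∈ {0, 2}; with 0 ≤ l_f ≤ n_f−1 = 3, the allowed l_f values are {0, 2}.
For l_f = 0: m_f ∈ {m_i−1, m_i, m_i+1} ∩ [−0, 0] = {0} → 1 state.
For l_f = 2: m_f ∈ {m_i−1, m_i, m_i+1} ∩ [−2, 2] = {-1, 0, 1} → 3 states.
Total: 4.

4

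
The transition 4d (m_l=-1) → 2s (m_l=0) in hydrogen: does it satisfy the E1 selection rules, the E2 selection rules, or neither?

Δl = 0 − 2 = -2; l_i + l_f = 2.
Δm_l = +1.
E1 (Δl = ±1, |Δm_l| ≤ 1): not satisfied.
E2 (Δl = 0,±2, l_i+l_f ≥ 2, |Δm_l| ≤ 2): satisfied.

E2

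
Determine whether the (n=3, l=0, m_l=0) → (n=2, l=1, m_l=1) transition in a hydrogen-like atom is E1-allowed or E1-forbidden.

Initial l = 0, final l = 1, so Δl = +1. E1 requires Δl = ±1: satisfied.
m_l: 0 → 1 (Δm_l = +1). |Δm_l| ≤ 1 satisfied.
All E1 selection rules are satisfied.

allowed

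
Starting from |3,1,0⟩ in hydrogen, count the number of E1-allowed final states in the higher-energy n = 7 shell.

E1 requires Δl = ±1, so l_f ∈ {0, 2}; with 0 ≤ l_f ≤ n_f−1 = 6, the allowed l_f values are {0, 2}.
For l_f = 0: m_f ∈ {m_i−1, m_i, m_i+1} ∩ [−0, 0] = {0} → 1 state.
For l_f = 2: m_f ∈ {m_i−1, m_i, m_i+1} ∩ [−2, 2] = {-1, 0, 1} → 3 states.
Total: 4.

4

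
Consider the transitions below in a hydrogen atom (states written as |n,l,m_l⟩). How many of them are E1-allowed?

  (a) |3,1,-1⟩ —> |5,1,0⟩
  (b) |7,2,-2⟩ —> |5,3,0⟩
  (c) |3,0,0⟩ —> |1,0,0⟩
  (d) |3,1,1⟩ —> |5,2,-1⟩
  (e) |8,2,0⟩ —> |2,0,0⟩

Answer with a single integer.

(a) forbidden — Δl = +0 (E1 requires Δl = ±1)
(b) forbidden — Δm_l = +2 (E1 requires Δm_l = 0, ±1)
(c) forbidden — Δl = +0 (E1 requires Δl = ±1)
(d) forbidden — Δm_l = -2 (E1 requires Δm_l = 0, ±1)
(e) forbidden — Δl = -2 (E1 requires Δl = ±1)
Total allowed: 0 of 5.

0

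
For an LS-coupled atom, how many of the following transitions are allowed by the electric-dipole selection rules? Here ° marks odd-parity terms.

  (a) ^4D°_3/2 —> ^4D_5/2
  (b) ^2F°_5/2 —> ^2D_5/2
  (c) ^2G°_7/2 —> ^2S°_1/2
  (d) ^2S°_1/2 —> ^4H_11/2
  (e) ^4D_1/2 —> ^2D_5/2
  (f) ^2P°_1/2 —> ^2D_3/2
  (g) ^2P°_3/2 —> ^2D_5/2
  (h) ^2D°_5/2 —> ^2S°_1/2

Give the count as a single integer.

4

(a) allowed
(b) allowed
(c) forbidden (parity, ΔL, ΔJ fail)
(d) forbidden (ΔS, ΔL, ΔJ fail)
(e) forbidden (parity, ΔS, ΔJ fail)
(f) allowed
(g) allowed
(h) forbidden (parity, ΔL, ΔJ fail)
Total allowed: 4 of 8.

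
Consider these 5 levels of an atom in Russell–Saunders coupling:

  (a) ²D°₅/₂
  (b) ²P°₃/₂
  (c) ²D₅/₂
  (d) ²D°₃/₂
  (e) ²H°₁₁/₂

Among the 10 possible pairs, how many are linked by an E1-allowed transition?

3

(a)–(b): forbidden (parity).
(a)–(c): allowed.
(a)–(d): forbidden (parity).
(a)–(e): forbidden (parity, ΔL, ΔJ).
(b)–(c): allowed.
(b)–(d): forbidden (parity).
(b)–(e): forbidden (parity, ΔL, ΔJ).
(c)–(d): allowed.
(c)–(e): forbidden (ΔL, ΔJ).
(d)–(e): forbidden (parity, ΔL, ΔJ).
Allowed pairs: 3 of 10.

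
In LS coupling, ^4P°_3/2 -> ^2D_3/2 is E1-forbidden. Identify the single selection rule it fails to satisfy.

Reading off the term symbols: S 3/2→1/2, L 1→2, J 3/2→3/2, parity odd→even.
Parity must change: odd → even — satisfied.
ΔS = 0: S: 3/2 → 1/2 — violated.
ΔL = 0, ±1 (not L=0↔0): L: 1 → 2, ΔL = +1 — satisfied.
ΔJ = 0, ±1 (not J=0↔0): J: 3/2 → 3/2, ΔJ = +0 — satisfied.

the ΔS = 0 rule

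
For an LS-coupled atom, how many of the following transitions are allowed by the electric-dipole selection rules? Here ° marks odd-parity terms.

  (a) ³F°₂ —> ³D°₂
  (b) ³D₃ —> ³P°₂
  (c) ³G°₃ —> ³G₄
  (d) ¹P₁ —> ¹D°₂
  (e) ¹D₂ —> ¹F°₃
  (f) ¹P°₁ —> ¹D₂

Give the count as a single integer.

5

(a) forbidden (parity fails)
(b) allowed
(c) allowed
(d) allowed
(e) allowed
(f) allowed
Total allowed: 5 of 6.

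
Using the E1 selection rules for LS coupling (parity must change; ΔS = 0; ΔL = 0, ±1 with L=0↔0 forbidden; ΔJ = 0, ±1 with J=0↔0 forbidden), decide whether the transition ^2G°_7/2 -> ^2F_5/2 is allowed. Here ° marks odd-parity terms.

allowed

Initial level: S=1/2, L=4, J=7/2, parity odd. Final level: S=1/2, L=3, J=5/2, parity even.
Parity must change: odd → even — satisfied.
ΔJ = 0, ±1 (not J=0↔0): J: 7/2 → 5/2, ΔJ = -1 — satisfied.
ΔS = 0: S: 1/2 → 1/2 — satisfied.
ΔL = 0, ±1 (not L=0↔0): L: 4 → 3, ΔL = -1 — satisfied.
All four E1 rules are satisfied.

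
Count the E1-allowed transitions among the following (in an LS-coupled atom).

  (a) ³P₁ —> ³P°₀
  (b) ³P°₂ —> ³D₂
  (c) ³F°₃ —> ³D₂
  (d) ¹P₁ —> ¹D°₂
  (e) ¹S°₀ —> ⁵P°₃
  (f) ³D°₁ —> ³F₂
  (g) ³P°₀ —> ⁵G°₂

5

(a) allowed
(b) allowed
(c) allowed
(d) allowed
(e) forbidden (parity, ΔS, ΔJ fail)
(f) allowed
(g) forbidden (parity, ΔS, ΔL, ΔJ fail)
Total allowed: 5 of 7.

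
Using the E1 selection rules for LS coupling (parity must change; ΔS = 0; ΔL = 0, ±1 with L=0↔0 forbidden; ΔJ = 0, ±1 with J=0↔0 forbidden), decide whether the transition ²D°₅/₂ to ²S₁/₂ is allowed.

Initial level: S=1/2, L=2, J=5/2, parity odd. Final level: S=1/2, L=0, J=1/2, parity even.
ΔS = 0: S: 1/2 → 1/2 — ✓.
ΔL = 0, ±1 (not L=0↔0): L: 2 → 0, ΔL = -2 — ✗.
ΔJ = 0, ±1 (not J=0↔0): J: 5/2 → 1/2, ΔJ = -2 — ✗.
Parity must change: odd → even — ✓.
Rule(s) violated: ΔL, ΔJ.

forbidden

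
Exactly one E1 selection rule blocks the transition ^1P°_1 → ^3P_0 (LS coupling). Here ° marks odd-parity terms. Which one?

Reading off the term symbols: S 0→1, L 1→1, J 1→0, parity odd→even.
Parity must change: odd → even — ok.
ΔS = 0: S: 0 → 1 — fails.
ΔL = 0, ±1 (not L=0↔0): L: 1 → 1, ΔL = +0 — ok.
ΔJ = 0, ±1 (not J=0↔0): J: 1 → 0, ΔJ = -1 — ok.

the ΔS = 0 rule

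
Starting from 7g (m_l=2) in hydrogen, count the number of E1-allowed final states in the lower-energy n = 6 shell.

6

E1 requires Δl = ±1, so l_f ∈ {3, 5}; with 0 ≤ l_f ≤ n_f−1 = 5, the allowed l_f values are {3, 5}.
For l_f = 3: m_f ∈ {m_i−1, m_i, m_i+1} ∩ [−3, 3] = {1, 2, 3} → 3 states.
For l_f = 5: m_f ∈ {m_i−1, m_i, m_i+1} ∩ [−5, 5] = {1, 2, 3} → 3 states.
Total: 6.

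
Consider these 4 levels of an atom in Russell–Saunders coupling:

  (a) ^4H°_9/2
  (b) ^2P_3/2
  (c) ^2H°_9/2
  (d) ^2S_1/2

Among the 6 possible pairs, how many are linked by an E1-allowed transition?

0

(a)–(b): forbidden (ΔS, ΔL, ΔJ).
(a)–(c): forbidden (parity, ΔS).
(a)–(d): forbidden (ΔS, ΔL, ΔJ).
(b)–(c): forbidden (ΔL, ΔJ).
(b)–(d): forbidden (parity).
(c)–(d): forbidden (ΔL, ΔJ).
Allowed pairs: 0 of 6.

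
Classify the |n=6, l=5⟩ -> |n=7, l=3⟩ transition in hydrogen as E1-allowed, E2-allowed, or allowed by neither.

Δl = 3 − 5 = -2; l_i + l_f = 8.
E1 (Δl = ±1): not satisfied.
E2 (Δl = 0,±2, l_i+l_f ≥ 2): satisfied.

E2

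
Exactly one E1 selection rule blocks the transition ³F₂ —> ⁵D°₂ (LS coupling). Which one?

Initial level: S=1, L=3, J=2, parity even. Final level: S=2, L=2, J=2, parity odd.
Parity must change: even → odd — passes.
ΔS = 0: S: 1 → 2 — fails.
ΔL = 0, ±1 (not L=0↔0): L: 3 → 2, ΔL = -1 — passes.
ΔJ = 0, ±1 (not J=0↔0): J: 2 → 2, ΔJ = +0 — passes.

the ΔS = 0 rule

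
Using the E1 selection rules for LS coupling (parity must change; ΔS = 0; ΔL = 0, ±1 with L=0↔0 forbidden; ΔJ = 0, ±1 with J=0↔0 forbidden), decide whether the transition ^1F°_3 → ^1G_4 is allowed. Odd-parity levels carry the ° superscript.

ΔL = 0, ±1 (not L=0↔0): L: 3 → 4, ΔL = +1 — ✓.
ΔS = 0: S: 0 → 0 — ✓.
Parity must change: odd → even — ✓.
ΔJ = 0, ±1 (not J=0↔0): J: 3 → 4, ΔJ = +1 — ✓.
All four E1 rules are satisfied.

allowed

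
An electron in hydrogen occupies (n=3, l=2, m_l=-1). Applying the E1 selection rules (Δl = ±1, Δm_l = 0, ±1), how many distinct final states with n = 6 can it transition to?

E1 requires Δl = ±1, so l_f ∈ {1, 3}; with 0 ≤ l_f ≤ n_f−1 = 5, the allowed l_f values are {1, 3}.
For l_f = 1: m_f ∈ {m_i−1, m_i, m_i+1} ∩ [−1, 1] = {-1, 0} → 2 states.
For l_f = 3: m_f ∈ {m_i−1, m_i, m_i+1} ∩ [−3, 3] = {-2, -1, 0} → 3 states.
Total: 5.

5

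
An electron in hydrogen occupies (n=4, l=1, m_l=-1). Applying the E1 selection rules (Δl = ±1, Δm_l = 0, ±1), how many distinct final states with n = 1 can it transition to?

E1 requires Δl = ±1, so l_f ∈ {0, 2}; with 0 ≤ l_f ≤ n_f−1 = 0, the allowed l_f values are {0}.
For l_f = 0: m_f ∈ {m_i−1, m_i, m_i+1} ∩ [−0, 0] = {0} → 1 state.
Total: 1.

1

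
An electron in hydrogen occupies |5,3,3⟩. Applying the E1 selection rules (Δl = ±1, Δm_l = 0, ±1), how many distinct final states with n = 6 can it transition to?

4

E1 requires Δl = ±1, so l_f ∈ {2, 4}; with 0 ≤ l_f ≤ n_f−1 = 5, the allowed l_f values are {2, 4}.
For l_f = 2: m_f ∈ {m_i−1, m_i, m_i+1} ∩ [−2, 2] = {2} → 1 state.
For l_f = 4: m_f ∈ {m_i−1, m_i, m_i+1} ∩ [−4, 4] = {2, 3, 4} → 3 states.
Total: 4.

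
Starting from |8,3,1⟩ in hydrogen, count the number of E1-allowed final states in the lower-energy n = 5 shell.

E1 requires Δl = ±1, so l_f ∈ {2, 4}; with 0 ≤ l_f ≤ n_f−1 = 4, the allowed l_f values are {2, 4}.
For l_f = 2: m_f ∈ {m_i−1, m_i, m_i+1} ∩ [−2, 2] = {0, 1, 2} → 3 states.
For l_f = 4: m_f ∈ {m_i−1, m_i, m_i+1} ∩ [−4, 4] = {0, 1, 2} → 3 states.
Total: 6.

6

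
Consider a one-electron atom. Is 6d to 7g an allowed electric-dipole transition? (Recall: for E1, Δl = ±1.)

forbidden

l: 2 → 4 (Δl = +2). Δl = ±1 fails.
The transition is electric-dipole forbidden.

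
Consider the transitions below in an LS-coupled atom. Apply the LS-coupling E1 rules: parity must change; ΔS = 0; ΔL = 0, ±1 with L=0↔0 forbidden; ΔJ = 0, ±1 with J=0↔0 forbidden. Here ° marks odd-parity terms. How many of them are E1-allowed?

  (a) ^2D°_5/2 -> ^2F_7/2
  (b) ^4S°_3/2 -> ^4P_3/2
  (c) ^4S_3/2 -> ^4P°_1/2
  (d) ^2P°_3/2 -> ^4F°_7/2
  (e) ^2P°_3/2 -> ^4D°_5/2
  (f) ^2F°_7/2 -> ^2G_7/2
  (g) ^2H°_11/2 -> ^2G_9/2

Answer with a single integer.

(a) allowed
(b) allowed
(c) allowed
(d) forbidden (parity, ΔS, ΔL, ΔJ fail)
(e) forbidden (parity, ΔS fail)
(f) allowed
(g) allowed
Total allowed: 5 of 7.

5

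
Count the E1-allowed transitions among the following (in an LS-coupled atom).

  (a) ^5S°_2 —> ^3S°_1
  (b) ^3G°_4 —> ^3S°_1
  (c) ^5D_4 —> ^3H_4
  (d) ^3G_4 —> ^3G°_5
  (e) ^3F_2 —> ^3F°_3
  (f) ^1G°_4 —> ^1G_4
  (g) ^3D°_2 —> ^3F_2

(a) forbidden (parity, ΔS, ΔL fail)
(b) forbidden (parity, ΔL, ΔJ fail)
(c) forbidden (parity, ΔS, ΔL fail)
(d) allowed
(e) allowed
(f) allowed
(g) allowed
Total allowed: 4 of 7.

4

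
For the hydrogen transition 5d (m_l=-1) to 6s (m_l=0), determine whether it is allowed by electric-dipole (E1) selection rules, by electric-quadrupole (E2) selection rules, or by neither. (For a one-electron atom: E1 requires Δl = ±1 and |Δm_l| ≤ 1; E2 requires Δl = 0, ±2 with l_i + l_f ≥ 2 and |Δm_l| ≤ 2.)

Δl = 0 − 2 = -2; l_i + l_f = 2.
Δm_l = +1.
E1 (Δl = ±1, |Δm_l| ≤ 1): not satisfied.
E2 (Δl = 0,±2, l_i+l_f ≥ 2, |Δm_l| ≤ 2): satisfied.

E2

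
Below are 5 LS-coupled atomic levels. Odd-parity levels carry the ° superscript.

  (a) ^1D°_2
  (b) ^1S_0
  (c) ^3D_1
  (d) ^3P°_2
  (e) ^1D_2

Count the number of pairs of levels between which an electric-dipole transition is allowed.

2

(a)–(b): forbidden (ΔL, ΔJ).
(a)–(c): forbidden (ΔS).
(a)–(d): forbidden (parity, ΔS).
(a)–(e): allowed.
(b)–(c): forbidden (parity, ΔS, ΔL).
(b)–(d): forbidden (ΔS, ΔJ).
(b)–(e): forbidden (parity, ΔL, ΔJ).
(c)–(d): allowed.
(c)–(e): forbidden (parity, ΔS).
(d)–(e): forbidden (ΔS).
Allowed pairs: 2 of 10.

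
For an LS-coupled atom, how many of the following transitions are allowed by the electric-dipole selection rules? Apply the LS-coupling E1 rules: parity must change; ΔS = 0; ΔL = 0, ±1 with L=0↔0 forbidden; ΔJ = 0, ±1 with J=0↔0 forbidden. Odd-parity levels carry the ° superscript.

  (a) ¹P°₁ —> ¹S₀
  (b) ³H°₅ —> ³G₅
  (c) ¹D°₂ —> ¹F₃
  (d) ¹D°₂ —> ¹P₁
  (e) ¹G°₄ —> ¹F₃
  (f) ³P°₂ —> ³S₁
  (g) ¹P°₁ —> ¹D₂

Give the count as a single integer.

(a) allowed
(b) allowed
(c) allowed
(d) allowed
(e) allowed
(f) allowed
(g) allowed
Total allowed: 7 of 7.

7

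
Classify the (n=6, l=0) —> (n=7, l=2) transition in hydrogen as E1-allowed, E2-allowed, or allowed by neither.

E2

Δl = 2 − 0 = +2; l_i + l_f = 2.
E1 (Δl = ±1): not satisfied.
E2 (Δl = 0,±2, l_i+l_f ≥ 2): satisfied.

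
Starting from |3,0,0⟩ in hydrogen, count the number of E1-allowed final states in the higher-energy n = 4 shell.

E1 requires Δl = ±1, so l_f ∈ {-1, 1}; with 0 ≤ l_f ≤ n_f−1 = 3, the allowed l_f values are {1}.
For l_f = 1: m_f ∈ {m_i−1, m_i, m_i+1} ∩ [−1, 1] = {-1, 0, 1} → 3 states.
Total: 3.

3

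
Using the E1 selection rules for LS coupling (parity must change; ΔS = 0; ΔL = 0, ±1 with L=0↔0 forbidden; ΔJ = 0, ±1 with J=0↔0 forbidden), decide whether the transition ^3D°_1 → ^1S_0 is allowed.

Parity must change: odd → even — ok.
ΔS = 0: S: 1 → 0 — fails.
ΔL = 0, ±1 (not L=0↔0): L: 2 → 0, ΔL = -2 — fails.
ΔJ = 0, ±1 (not J=0↔0): J: 1 → 0, ΔJ = -1 — ok.
Rule(s) violated: ΔS, ΔL.

forbidden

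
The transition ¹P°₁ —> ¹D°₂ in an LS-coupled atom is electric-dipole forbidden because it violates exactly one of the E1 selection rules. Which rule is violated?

parity

Initial level: S=0, L=1, J=1, parity odd. Final level: S=0, L=2, J=2, parity odd.
Parity must change: odd → odd — fails.
ΔS = 0: S: 0 → 0 — passes.
ΔL = 0, ±1 (not L=0↔0): L: 1 → 2, ΔL = +1 — passes.
ΔJ = 0, ±1 (not J=0↔0): J: 1 → 2, ΔJ = +1 — passes.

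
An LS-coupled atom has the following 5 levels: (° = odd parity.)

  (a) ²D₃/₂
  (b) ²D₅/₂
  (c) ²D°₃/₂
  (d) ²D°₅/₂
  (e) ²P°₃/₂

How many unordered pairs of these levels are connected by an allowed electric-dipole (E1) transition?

(a)–(b): forbidden (parity).
(a)–(c): allowed.
(a)–(d): allowed.
(a)–(e): allowed.
(b)–(c): allowed.
(b)–(d): allowed.
(b)–(e): allowed.
(c)–(d): forbidden (parity).
(c)–(e): forbidden (parity).
(d)–(e): forbidden (parity).
Allowed pairs: 6 of 10.

6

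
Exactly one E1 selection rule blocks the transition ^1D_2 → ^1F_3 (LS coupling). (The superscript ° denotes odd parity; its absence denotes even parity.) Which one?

Reading off the term symbols: S 0→0, L 2→3, J 2→3, parity even→even.
Parity must change: even → even — ✗.
ΔS = 0: S: 0 → 0 — ✓.
ΔL = 0, ±1 (not L=0↔0): L: 2 → 3, ΔL = +1 — ✓.
ΔJ = 0, ±1 (not J=0↔0): J: 2 → 3, ΔJ = +1 — ✓.

parity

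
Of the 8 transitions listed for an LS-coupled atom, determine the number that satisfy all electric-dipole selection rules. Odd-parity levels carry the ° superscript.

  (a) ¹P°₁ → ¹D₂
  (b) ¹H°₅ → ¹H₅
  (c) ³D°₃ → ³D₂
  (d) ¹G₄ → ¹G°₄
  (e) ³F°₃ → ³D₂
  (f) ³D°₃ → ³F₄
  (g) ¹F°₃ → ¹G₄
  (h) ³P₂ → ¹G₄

(a) allowed
(b) allowed
(c) allowed
(d) allowed
(e) allowed
(f) allowed
(g) allowed
(h) forbidden (parity, ΔS, ΔL, ΔJ fail)
Total allowed: 7 of 8.

7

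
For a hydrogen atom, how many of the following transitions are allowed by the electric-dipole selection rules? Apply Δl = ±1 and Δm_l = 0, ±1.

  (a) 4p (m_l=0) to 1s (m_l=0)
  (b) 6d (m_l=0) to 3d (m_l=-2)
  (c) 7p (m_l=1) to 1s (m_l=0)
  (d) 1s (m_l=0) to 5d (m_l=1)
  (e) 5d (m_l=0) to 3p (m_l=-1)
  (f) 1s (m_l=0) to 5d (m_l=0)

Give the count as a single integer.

3

(a) allowed
(b) forbidden — Δl = +0 (E1 requires Δl = ±1); Δm_l = -2 (E1 requires Δm_l = 0, ±1)
(c) allowed
(d) forbidden — Δl = +2 (E1 requires Δl = ±1)
(e) allowed
(f) forbidden — Δl = +2 (E1 requires Δl = ±1)
Total allowed: 3 of 6.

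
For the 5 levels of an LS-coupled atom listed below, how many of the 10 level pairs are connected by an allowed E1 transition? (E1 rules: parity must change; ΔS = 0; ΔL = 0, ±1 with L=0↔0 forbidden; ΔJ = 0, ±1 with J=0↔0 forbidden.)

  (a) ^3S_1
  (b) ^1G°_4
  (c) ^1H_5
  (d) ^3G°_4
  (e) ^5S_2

(a)–(b): forbidden (ΔS, ΔL, ΔJ).
(a)–(c): forbidden (parity, ΔS, ΔL, ΔJ).
(a)–(d): forbidden (ΔL, ΔJ).
(a)–(e): forbidden (parity, ΔS, ΔL).
(b)–(c): allowed.
(b)–(d): forbidden (parity, ΔS).
(b)–(e): forbidden (ΔS, ΔL, ΔJ).
(c)–(d): forbidden (ΔS).
(c)–(e): forbidden (parity, ΔS, ΔL, ΔJ).
(d)–(e): forbidden (ΔS, ΔL, ΔJ).
Allowed pairs: 1 of 10.

1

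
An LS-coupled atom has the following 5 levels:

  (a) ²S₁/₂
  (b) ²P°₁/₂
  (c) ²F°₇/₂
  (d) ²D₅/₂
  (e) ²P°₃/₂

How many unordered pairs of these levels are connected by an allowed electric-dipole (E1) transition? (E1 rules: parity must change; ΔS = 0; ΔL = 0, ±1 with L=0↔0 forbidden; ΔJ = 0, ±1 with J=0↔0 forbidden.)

(a)–(b): allowed.
(a)–(c): forbidden (ΔL, ΔJ).
(a)–(d): forbidden (parity, ΔL, ΔJ).
(a)–(e): allowed.
(b)–(c): forbidden (parity, ΔL, ΔJ).
(b)–(d): forbidden (ΔJ).
(b)–(e): forbidden (parity).
(c)–(d): allowed.
(c)–(e): forbidden (parity, ΔL, ΔJ).
(d)–(e): allowed.
Allowed pairs: 4 of 10.

4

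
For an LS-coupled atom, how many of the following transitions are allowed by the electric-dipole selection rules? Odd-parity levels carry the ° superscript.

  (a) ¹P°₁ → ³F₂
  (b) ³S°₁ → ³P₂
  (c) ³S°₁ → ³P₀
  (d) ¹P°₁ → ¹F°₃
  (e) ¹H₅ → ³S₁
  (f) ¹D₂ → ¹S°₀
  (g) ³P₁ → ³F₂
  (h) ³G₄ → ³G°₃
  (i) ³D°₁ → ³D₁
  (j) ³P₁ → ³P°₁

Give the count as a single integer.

5

(a) forbidden (ΔS, ΔL fail)
(b) allowed
(c) allowed
(d) forbidden (parity, ΔL, ΔJ fail)
(e) forbidden (parity, ΔS, ΔL, ΔJ fail)
(f) forbidden (ΔL, ΔJ fail)
(g) forbidden (parity, ΔL fail)
(h) allowed
(i) allowed
(j) allowed
Total allowed: 5 of 10.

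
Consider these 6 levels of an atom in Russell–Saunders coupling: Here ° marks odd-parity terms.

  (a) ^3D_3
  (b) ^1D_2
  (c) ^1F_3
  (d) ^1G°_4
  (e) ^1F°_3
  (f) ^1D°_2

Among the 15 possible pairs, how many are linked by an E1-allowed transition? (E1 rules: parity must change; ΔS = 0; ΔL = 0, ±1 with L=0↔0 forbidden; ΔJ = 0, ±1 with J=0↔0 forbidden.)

(a)–(b): forbidden (parity, ΔS).
(a)–(c): forbidden (parity, ΔS).
(a)–(d): forbidden (ΔS, ΔL).
(a)–(e): forbidden (ΔS).
(a)–(f): forbidden (ΔS).
(b)–(c): forbidden (parity).
(b)–(d): forbidden (ΔL, ΔJ).
(b)–(e): allowed.
(b)–(f): allowed.
(c)–(d): allowed.
(c)–(e): allowed.
(c)–(f): allowed.
(d)–(e): forbidden (parity).
(d)–(f): forbidden (parity, ΔL, ΔJ).
(e)–(f): forbidden (parity).
Allowed pairs: 5 of 15.

5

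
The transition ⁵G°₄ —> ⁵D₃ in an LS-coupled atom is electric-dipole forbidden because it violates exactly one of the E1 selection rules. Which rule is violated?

Reading off the term symbols: S 2→2, L 4→2, J 4→3, parity odd→even.
Parity must change: odd → even — passes.
ΔS = 0: S: 2 → 2 — passes.
ΔL = 0, ±1 (not L=0↔0): L: 4 → 2, ΔL = -2 — fails.
ΔJ = 0, ±1 (not J=0↔0): J: 4 → 3, ΔJ = -1 — passes.

the ΔL = 0, ±1 rule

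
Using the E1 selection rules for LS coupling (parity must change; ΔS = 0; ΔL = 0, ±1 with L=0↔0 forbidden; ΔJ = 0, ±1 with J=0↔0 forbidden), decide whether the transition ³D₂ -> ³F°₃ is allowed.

allowed

Parity must change: even → odd — ✓.
ΔS = 0: S: 1 → 1 — ✓.
ΔJ = 0, ±1 (not J=0↔0): J: 2 → 3, ΔJ = +1 — ✓.
ΔL = 0, ±1 (not L=0↔0): L: 2 → 3, ΔL = +1 — ✓.
All four E1 rules are satisfied.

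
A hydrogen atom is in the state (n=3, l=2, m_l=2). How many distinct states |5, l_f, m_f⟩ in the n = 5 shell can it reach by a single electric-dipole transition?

E1 requires Δl = ±1, so l_f ∈ {1, 3}; with 0 ≤ l_f ≤ n_f−1 = 4, the allowed l_f values are {1, 3}.
For l_f = 1: m_f ∈ {m_i−1, m_i, m_i+1} ∩ [−1, 1] = {1} → 1 state.
For l_f = 3: m_f ∈ {m_i−1, m_i, m_i+1} ∩ [−3, 3] = {1, 2, 3} → 3 states.
Total: 4.

4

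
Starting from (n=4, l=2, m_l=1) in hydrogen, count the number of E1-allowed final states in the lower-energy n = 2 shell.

2

E1 requires Δl = ±1, so l_f ∈ {1, 3}; with 0 ≤ l_f ≤ n_f−1 = 1, the allowed l_f values are {1}.
For l_f = 1: m_f ∈ {m_i−1, m_i, m_i+1} ∩ [−1, 1] = {0, 1} → 2 states.
Total: 2.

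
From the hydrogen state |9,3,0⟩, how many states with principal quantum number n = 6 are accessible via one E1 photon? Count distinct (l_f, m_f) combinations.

E1 requires Δl = ±1, so l_f ∈ {2, 4}; with 0 ≤ l_f ≤ n_f−1 = 5, the allowed l_f values are {2, 4}.
For l_f = 2: m_f ∈ {m_i−1, m_i, m_i+1} ∩ [−2, 2] = {-1, 0, 1} → 3 states.
For l_f = 4: m_f ∈ {m_i−1, m_i, m_i+1} ∩ [−4, 4] = {-1, 0, 1} → 3 states.
Total: 6.

6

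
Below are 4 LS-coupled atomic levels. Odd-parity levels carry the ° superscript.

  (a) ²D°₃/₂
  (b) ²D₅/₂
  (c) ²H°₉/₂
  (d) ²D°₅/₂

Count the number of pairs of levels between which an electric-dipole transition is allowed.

2

(a)–(b): allowed.
(a)–(c): forbidden (parity, ΔL, ΔJ).
(a)–(d): forbidden (parity).
(b)–(c): forbidden (ΔL, ΔJ).
(b)–(d): allowed.
(c)–(d): forbidden (parity, ΔL, ΔJ).
Allowed pairs: 2 of 6.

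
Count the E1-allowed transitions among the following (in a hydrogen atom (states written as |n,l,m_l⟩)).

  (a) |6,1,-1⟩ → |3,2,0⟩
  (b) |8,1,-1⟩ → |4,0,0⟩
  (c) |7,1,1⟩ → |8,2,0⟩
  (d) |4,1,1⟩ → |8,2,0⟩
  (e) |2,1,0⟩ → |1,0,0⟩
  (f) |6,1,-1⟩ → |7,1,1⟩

5

(a) allowed
(b) allowed
(c) allowed
(d) allowed
(e) allowed
(f) forbidden — Δl = +0 (E1 requires Δl = ±1); Δm_l = +2 (E1 requires Δm_l = 0, ±1)
Total allowed: 5 of 6.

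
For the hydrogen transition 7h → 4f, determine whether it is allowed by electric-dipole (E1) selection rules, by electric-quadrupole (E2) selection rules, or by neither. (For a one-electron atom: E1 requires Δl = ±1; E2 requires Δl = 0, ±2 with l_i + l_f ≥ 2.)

E2

Δl = 3 − 5 = -2; l_i + l_f = 8.
E1 (Δl = ±1): not satisfied.
E2 (Δl = 0,±2, l_i+l_f ≥ 2): satisfied.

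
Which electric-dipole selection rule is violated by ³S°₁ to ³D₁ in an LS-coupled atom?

Reading off the term symbols: S 1→1, L 0→2, J 1→1, parity odd→even.
Parity must change: odd → even — satisfied.
ΔS = 0: S: 1 → 1 — satisfied.
ΔL = 0, ±1 (not L=0↔0): L: 0 → 2, ΔL = +2 — violated.
ΔJ = 0, ±1 (not J=0↔0): J: 1 → 1, ΔJ = +0 — satisfied.

the ΔL = 0, ±1 rule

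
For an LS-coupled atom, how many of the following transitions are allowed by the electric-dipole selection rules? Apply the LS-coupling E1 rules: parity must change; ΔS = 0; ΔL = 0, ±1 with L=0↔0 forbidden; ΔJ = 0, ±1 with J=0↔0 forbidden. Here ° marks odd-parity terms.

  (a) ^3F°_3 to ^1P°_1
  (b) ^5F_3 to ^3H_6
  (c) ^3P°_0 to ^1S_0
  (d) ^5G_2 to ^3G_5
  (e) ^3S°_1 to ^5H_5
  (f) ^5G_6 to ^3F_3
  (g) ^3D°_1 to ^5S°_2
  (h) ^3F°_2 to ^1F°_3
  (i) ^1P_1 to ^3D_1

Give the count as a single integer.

0

(a) forbidden (parity, ΔS, ΔL, ΔJ fail)
(b) forbidden (parity, ΔS, ΔL, ΔJ fail)
(c) forbidden (ΔS, ΔJ fail)
(d) forbidden (parity, ΔS, ΔJ fail)
(e) forbidden (ΔS, ΔL, ΔJ fail)
(f) forbidden (parity, ΔS, ΔJ fail)
(g) forbidden (parity, ΔS, ΔL fail)
(h) forbidden (parity, ΔS fail)
(i) forbidden (parity, ΔS fail)
Total allowed: 0 of 9.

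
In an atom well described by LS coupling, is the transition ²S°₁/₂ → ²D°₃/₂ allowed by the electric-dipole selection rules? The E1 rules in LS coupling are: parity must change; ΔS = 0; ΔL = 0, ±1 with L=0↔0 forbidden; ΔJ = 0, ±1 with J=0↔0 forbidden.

Parity must change: odd → odd — fails.
ΔS = 0: S: 1/2 → 1/2 — ok.
ΔL = 0, ±1 (not L=0↔0): L: 0 → 2, ΔL = +2 — fails.
ΔJ = 0, ±1 (not J=0↔0): J: 1/2 → 3/2, ΔJ = +1 — ok.
Rule(s) violated: parity, ΔL.

forbidden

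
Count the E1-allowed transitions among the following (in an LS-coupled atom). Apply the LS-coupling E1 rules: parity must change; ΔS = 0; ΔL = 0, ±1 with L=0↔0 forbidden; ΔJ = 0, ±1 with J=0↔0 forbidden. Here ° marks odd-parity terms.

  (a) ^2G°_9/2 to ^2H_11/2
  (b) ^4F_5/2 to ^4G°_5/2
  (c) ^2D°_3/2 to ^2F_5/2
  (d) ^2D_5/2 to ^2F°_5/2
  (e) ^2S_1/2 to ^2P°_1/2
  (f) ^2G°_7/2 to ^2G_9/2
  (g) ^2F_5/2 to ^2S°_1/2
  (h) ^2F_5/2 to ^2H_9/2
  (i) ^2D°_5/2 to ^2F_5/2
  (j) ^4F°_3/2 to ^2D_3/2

7

(a) allowed
(b) allowed
(c) allowed
(d) allowed
(e) allowed
(f) allowed
(g) forbidden (ΔL, ΔJ fail)
(h) forbidden (parity, ΔL, ΔJ fail)
(i) allowed
(j) forbidden (ΔS fails)
Total allowed: 7 of 10.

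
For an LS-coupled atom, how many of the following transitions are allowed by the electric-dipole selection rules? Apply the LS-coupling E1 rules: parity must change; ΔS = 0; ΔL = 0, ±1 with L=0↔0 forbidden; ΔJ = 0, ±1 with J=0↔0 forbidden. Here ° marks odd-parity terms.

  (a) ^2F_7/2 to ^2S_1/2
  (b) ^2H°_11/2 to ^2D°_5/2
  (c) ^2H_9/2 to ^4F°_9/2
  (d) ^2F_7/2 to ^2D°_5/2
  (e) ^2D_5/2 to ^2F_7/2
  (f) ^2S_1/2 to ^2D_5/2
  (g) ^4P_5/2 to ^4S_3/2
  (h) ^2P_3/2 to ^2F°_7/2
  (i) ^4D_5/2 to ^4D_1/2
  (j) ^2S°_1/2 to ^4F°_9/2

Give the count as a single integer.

(a) forbidden (parity, ΔL, ΔJ fail)
(b) forbidden (parity, ΔL, ΔJ fail)
(c) forbidden (ΔS, ΔL fail)
(d) allowed
(e) forbidden (parity fails)
(f) forbidden (parity, ΔL, ΔJ fail)
(g) forbidden (parity fails)
(h) forbidden (ΔL, ΔJ fail)
(i) forbidden (parity, ΔJ fail)
(j) forbidden (parity, ΔS, ΔL, ΔJ fail)
Total allowed: 1 of 10.

1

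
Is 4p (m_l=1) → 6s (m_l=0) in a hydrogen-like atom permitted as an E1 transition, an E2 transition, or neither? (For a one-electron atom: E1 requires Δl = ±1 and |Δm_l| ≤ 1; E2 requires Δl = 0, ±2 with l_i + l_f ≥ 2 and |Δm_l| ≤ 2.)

E1

Δl = 0 − 1 = -1; l_i + l_f = 1.
Δm_l = -1.
E1 (Δl = ±1, |Δm_l| ≤ 1): satisfied.
E2 (Δl = 0,±2, l_i+l_f ≥ 2, |Δm_l| ≤ 2): not satisfied.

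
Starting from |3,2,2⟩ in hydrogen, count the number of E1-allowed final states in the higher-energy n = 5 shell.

4

E1 requires Δl = ±1, so l_f ∈ {1, 3}; with 0 ≤ l_f ≤ n_f−1 = 4, the allowed l_f values are {1, 3}.
For l_f = 1: m_f ∈ {m_i−1, m_i, m_i+1} ∩ [−1, 1] = {1} → 1 state.
For l_f = 3: m_f ∈ {m_i−1, m_i, m_i+1} ∩ [−3, 3] = {1, 2, 3} → 3 states.
Total: 4.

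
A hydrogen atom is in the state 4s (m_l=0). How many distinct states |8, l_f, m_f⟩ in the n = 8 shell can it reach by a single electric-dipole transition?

3

E1 requires Δl = ±1, so l_f ∈ {-1, 1}; with 0 ≤ l_f ≤ n_f−1 = 7, the allowed l_f values are {1}.
For l_f = 1: m_f ∈ {m_i−1, m_i, m_i+1} ∩ [−1, 1] = {-1, 0, 1} → 3 states.
Total: 3.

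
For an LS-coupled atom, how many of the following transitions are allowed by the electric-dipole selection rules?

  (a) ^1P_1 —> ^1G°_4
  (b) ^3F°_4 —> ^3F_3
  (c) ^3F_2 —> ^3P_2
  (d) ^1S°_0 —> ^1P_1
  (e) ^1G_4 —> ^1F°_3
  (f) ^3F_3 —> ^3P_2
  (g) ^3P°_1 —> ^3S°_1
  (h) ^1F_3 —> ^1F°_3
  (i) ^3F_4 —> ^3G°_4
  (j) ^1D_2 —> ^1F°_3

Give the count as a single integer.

6

(a) forbidden (ΔL, ΔJ fail)
(b) allowed
(c) forbidden (parity, ΔL fail)
(d) allowed
(e) allowed
(f) forbidden (parity, ΔL fail)
(g) forbidden (parity fails)
(h) allowed
(i) allowed
(j) allowed
Total allowed: 6 of 10.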